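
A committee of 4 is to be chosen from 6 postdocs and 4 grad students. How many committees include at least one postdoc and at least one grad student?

With no constraint there are C(10,4) = 210 possible selections.
Subtract selections that omit an entire group: no postdocs → C(4,4) = 1; no grad students → C(6,4) = 15.
Both groups omitted at once is impossible, so 210 − 16 = 194.

194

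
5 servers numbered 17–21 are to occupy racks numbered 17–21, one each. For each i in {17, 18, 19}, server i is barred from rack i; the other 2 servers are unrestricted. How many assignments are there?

Let Aᵢ (for i ∈ {17, 18, 19}) be the placements that put server i in its forbidden rack. Any j of these fix j positions, leaving (5−j)! ways to fill the rest, and there are C(3,j) ways to pick which j.
By inclusion–exclusion, the number of valid placements is Σ_{j=0}^{3} (−1)^j C(3,j)·(5−j)!.
Computing: 120 − 72 + 18 − 2 = 64.

64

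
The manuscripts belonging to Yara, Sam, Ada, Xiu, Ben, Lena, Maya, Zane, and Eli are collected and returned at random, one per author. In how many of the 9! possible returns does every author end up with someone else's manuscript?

Let Aᵢ be the assignments in which author i gets their own manuscript. We want the size of the complement of A₁∪…∪A_9.
By inclusion–exclusion this is Σ_{j=0}^{9} (−1)^j C(9,j)·(9−j)!.
Computing: 362880 − 362880 + 181440 − 60480 + 15120 − 3024 + 504 − 72 + 9 − 1 = 133496.

133496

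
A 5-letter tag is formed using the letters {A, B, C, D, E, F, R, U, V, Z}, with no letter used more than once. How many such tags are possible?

30240

Choose and order 5 of the 10 symbols: the first letter has 10 options, the next 9, and so on down to 6.
10 × 9 × 8 × 7 × 6 = 30240.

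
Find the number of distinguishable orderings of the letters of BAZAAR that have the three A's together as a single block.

Treat the 3 copies of A as a single block. The multiset to arrange is then {AAA, B, R, Z}, 4 items in all.
All 4 items are distinct, so there are (4)! = 24 arrangements.

24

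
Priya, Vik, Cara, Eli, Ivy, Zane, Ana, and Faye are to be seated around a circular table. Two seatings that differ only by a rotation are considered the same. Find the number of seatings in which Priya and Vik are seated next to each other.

1440

Treat {Priya, Vik} as one unit (2 internal orders) and seat the resulting 7 units around the table: (6)! circular arrangements.
So 2 × (6)! = 2 × 720 = 1440.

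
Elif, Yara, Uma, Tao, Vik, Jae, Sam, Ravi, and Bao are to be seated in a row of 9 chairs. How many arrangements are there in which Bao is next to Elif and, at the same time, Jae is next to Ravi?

Treat {Bao,Elif} as one block (2 orders) and {Jae,Ravi} as another (2 orders).
That leaves 7 units to arrange: 2 × 2 × 7! = 4 × 5040 = 20160.

20160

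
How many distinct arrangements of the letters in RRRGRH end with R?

Fix R in the last position and arrange the remaining 5 letters.
Those 5 letters have R appearing 3 times, giving (5)!/(3!) = 20.

20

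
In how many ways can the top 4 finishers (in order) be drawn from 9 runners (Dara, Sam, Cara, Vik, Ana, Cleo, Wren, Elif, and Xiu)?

3024

This is an ordered selection of 4 from 9: P(9,4).
That gives 9 × 8 × 7 × 6 = 3024.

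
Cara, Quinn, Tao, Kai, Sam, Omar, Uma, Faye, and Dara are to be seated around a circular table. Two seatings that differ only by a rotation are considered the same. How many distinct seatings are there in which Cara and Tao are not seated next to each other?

30240

All circular seatings of 9 people number (8)! = 40320.
Seatings with Cara beside Tao: treat them as a block with 2 internal orders, giving 2 × (7)! = 10080.
Subtracting, 40320 − 10080 = 30240.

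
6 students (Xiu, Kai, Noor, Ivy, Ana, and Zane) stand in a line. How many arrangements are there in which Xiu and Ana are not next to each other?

480

Of the 6! = 720 arrangements, those with Xiu and Ana adjacent number 2 × 5! = 240 (treat the pair as a block with 2 internal orders).
So 720 − 240 = 480 arrangements keep them apart.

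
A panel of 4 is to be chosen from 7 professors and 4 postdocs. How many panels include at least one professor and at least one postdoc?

294

With no constraint there are C(11,4) = 330 possible selections.
Subtract selections that omit an entire group: no professors → C(4,4) = 1; no postdocs → C(7,4) = 35.
Both groups omitted at once is impossible, so 330 − 36 = 294.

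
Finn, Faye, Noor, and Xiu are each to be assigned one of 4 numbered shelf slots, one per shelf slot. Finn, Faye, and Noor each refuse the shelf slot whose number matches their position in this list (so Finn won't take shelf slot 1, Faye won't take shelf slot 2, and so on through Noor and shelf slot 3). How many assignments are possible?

Let Aᵢ (for i ∈ {1, 2, 3}) be the placements that put person i in their forbidden shelf slot. Any j of these fix j positions, leaving (4−j)! ways to fill the rest, and there are C(3,j) ways to pick which j.
By inclusion–exclusion, the number of valid placements is Σ_{j=0}^{3} (−1)^j C(3,j)·(4−j)!.
Computing: 24 − 18 + 6 − 1 = 11.

11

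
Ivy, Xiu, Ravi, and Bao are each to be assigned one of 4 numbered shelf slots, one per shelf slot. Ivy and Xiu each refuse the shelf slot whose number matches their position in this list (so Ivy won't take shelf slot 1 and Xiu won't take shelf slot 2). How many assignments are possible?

14

Let Aᵢ (for i ∈ {1, 2}) be the placements that put person i in their forbidden shelf slot. Any j of these fix j positions, leaving (4−j)! ways to fill the rest, and there are C(2,j) ways to pick which j.
By inclusion–exclusion, the number of valid placements is Σ_{j=0}^{2} (−1)^j C(2,j)·(4−j)!.
Computing: 24 − 12 + 2 = 14.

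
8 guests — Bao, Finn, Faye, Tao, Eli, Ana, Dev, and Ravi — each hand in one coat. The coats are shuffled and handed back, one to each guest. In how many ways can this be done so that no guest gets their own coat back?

Count assignments avoiding every fixed point. For any j of the 8 guests fixed to their own coat, the other 8−j can be arranged in (8−j)! ways.
By inclusion–exclusion this is Σ_{j=0}^{8} (−1)^j C(8,j)·(8−j)!.
Computing: 40320 − 40320 + 20160 − 6720 + 1680 − 336 + 56 − 8 + 1 = 14833.

14833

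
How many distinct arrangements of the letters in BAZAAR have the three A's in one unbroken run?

24

Treat the 3 copies of A as a single block. The multiset to arrange is then {AAA, B, R, Z}, 4 items in all.
All 4 items are distinct, so there are (4)! = 24 arrangements.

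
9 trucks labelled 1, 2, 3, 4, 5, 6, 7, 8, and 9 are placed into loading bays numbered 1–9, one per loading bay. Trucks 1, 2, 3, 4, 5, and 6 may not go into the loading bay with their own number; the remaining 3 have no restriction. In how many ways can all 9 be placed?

183822

Let Aᵢ (for 1 ≤ i ≤ 6) be the placements that put truck i in its forbidden loading bay. Any j of these fix j positions, leaving (9−j)! ways to fill the rest, and there are C(6,j) ways to pick which j.
By inclusion–exclusion, the number of valid placements is Σ_{j=0}^{6} (−1)^j C(6,j)·(9−j)!.
Computing: 362880 − 241920 + 75600 − 14400 + 1800 − 144 + 6 = 183822.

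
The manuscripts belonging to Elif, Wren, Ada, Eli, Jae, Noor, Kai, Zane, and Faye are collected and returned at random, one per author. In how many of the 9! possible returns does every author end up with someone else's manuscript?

133496

This is the derangement count D_9: permutations of 9 items with no fixed point.
By inclusion–exclusion this is Σ_{j=0}^{9} (−1)^j C(9,j)·(9−j)!.
Computing: 362880 − 362880 + 181440 − 60480 + 15120 − 3024 + 504 − 72 + 9 − 1 = 133496.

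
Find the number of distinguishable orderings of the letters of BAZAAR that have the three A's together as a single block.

Treat the 3 copies of A as a single block. The multiset to arrange is then {AAA, B, R, Z}, 4 items in all.
All 4 items are distinct, so there are (4)! = 24 arrangements.

24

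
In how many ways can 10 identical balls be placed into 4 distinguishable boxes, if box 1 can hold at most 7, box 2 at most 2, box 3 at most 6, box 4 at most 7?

By stars and bars, unrestricted non-negative solutions to x_1+…+x_4 = 10 number C(10+3,3) = 286.
Subtract solutions that violate a single cap (substitute x_i' = x_i − (cap_i+1)): x_1 ≥ 8 gives C(5,3) = 10; x_2 ≥ 3 gives C(10,3) = 120; x_3 ≥ 7 gives C(6,3) = 20; x_4 ≥ 8 gives C(5,3) = 10. Together 160.
Add back pairs where two caps are both exceeded: 0 + 0 + 0 + 1 + 0 + 0 = 1.
By inclusion–exclusion the count is 286 − 160 + 1 = 127.

127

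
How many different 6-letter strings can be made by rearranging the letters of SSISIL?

SSISIL has 6 letters with I appearing twice and S appearing 3 times.
Dividing 6! = 720 by 3!·2! = 12 for the repeated letters gives 60.

60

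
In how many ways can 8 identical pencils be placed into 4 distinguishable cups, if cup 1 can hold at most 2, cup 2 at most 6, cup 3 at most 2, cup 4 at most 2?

Ignoring the caps, the number of non-negative solutions to x_1+…+x_4 = 8 is C(11,3) = 165.
Subtract solutions that violate a single cap (substitute x_i' = x_i − (cap_i+1)): x_1 ≥ 3 gives C(8,3) = 56; x_2 ≥ 7 gives C(4,3) = 4; x_3 ≥ 3 gives C(8,3) = 56; x_4 ≥ 3 gives C(8,3) = 56. Together 172.
Add back pairs where two caps are both exceeded: 0 + 10 + 10 + 0 + 0 + 10 = 30.
By inclusion–exclusion the count is 165 − 172 + 30 = 23.

23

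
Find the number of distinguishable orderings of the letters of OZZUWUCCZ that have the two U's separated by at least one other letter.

11760

Total arrangements of OZZUWUCCZ: 9!/(3!·2!·2!) = 15120.
If the two U's are adjacent, glue them into one block, leaving 8 items to arrange: (8)!/(3!·2!) = 3360 ways.
Hence 15120 − 3360 = 11760.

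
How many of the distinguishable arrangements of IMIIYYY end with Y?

Fix Y in the last position and arrange the remaining 6 letters.
Those 6 letters have I appearing 3 times and Y appearing twice, giving (6)!/(3!·2!) = 60.

60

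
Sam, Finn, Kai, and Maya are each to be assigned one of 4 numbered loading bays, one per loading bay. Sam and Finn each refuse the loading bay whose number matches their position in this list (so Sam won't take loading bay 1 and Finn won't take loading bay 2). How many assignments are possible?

14

Let Aᵢ (for i ∈ {1, 2}) be the placements that put person i in their forbidden loading bay. Any j of these fix j positions, leaving (4−j)! ways to fill the rest, and there are C(2,j) ways to pick which j.
By inclusion–exclusion, the number of valid placements is Σ_{j=0}^{2} (−1)^j C(2,j)·(4−j)!.
Computing: 24 − 12 + 2 = 14.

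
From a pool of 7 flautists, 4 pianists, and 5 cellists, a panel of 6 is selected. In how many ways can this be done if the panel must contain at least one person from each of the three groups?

6545

With no constraint there are C(16,6) = 8008 possible selections.
Subtract selections that omit an entire group: no flautists → C(9,6) = 84; no pianists → C(12,6) = 924; no cellists → C(11,6) = 462.
Add back selections omitting two groups (i.e. drawn from a single group): C(7,6) + C(4,6) + C(5,6) = 7.
By inclusion–exclusion: 8008 − 1470 + 7 = 6545.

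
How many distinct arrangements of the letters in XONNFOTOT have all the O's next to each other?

1260

Treat the 3 copies of O as a single block. The multiset to arrange is then {OOO, F, N, N, T, T, X}, 7 items in all.
That gives (7)!/(2!·2!) = 1260 arrangements.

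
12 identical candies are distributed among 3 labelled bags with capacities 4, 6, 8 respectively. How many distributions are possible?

By stars and bars, unrestricted non-negative solutions to x_1+…+x_3 = 12 number C(12+2,2) = 91.
Subtract solutions that violate a single cap (substitute x_i' = x_i − (cap_i+1)): x_1 ≥ 5 gives C(9,2) = 36; x_2 ≥ 7 gives C(7,2) = 21; x_3 ≥ 9 gives C(5,2) = 10. Together 67.
Add back pairs where two caps are both exceeded: 1 + 0 + 0 = 1.
By inclusion–exclusion the count is 91 − 67 + 1 = 25.

25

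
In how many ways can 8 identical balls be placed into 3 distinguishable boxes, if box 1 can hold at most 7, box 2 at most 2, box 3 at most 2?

By stars and bars, unrestricted non-negative solutions to x_1+…+x_3 = 8 number C(8+2,2) = 45.
Subtract solutions that violate a single cap (substitute x_i' = x_i − (cap_i+1)): x_1 ≥ 8 gives C(2,2) = 1; x_2 ≥ 3 gives C(7,2) = 21; x_3 ≥ 3 gives C(7,2) = 21. Together 43.
Add back pairs where two caps are both exceeded: 0 + 0 + 6 = 6.
By inclusion–exclusion the count is 45 − 43 + 6 = 8.

8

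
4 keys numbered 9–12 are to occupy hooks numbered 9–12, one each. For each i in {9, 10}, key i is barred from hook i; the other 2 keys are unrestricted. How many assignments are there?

Let Aᵢ (for i ∈ {9, 10}) be the placements that put key i in its forbidden hook. Any j of these fix j positions, leaving (4−j)! ways to fill the rest, and there are C(2,j) ways to pick which j.
By inclusion–exclusion, the number of valid placements is Σ_{j=0}^{2} (−1)^j C(2,j)·(4−j)!.
Computing: 24 − 12 + 2 = 14.

14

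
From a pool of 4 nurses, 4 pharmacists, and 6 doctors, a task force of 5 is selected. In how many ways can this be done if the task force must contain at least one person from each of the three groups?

With no constraint there are C(14,5) = 2002 possible selections.
Selections missing a whole group: no nurses → C(10,5) = 252; no pharmacists → C(10,5) = 252; no doctors → C(8,5) = 56.
Add back selections omitting two groups (i.e. drawn from a single group): C(4,5) + C(4,5) + C(6,5) = 6.
By inclusion–exclusion: 2002 − 560 + 6 = 1448.

1448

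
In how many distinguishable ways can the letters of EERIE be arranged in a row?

Letter multiplicities in EERIE: E×3, I×1, R×1.
Dividing 5! = 120 by 3! = 6 for the repeated letters gives 20.

20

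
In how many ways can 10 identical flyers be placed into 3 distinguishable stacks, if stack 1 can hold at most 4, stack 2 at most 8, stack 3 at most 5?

27

Without the upper bounds there are C(12,2) = 66 ways to split 10 among 3 stacks.
Subtract solutions that violate a single cap (substitute x_i' = x_i − (cap_i+1)): x_1 ≥ 5 gives C(7,2) = 21; x_2 ≥ 9 gives C(3,2) = 3; x_3 ≥ 6 gives C(6,2) = 15. Together 39.
No two caps can be exceeded simultaneously, so the pair terms are all 0.
By inclusion–exclusion the count is 66 − 39 + 0 = 27.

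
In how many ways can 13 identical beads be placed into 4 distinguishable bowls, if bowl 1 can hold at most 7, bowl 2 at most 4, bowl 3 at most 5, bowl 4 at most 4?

Without the upper bounds there are C(16,3) = 560 ways to split 13 among 4 bowls.
Subtract solutions that violate a single cap (substitute x_i' = x_i − (cap_i+1)): x_1 ≥ 8 gives C(8,3) = 56; x_2 ≥ 5 gives C(11,3) = 165; x_3 ≥ 6 gives C(10,3) = 120; x_4 ≥ 5 gives C(11,3) = 165. Together 506.
Add back pairs where two caps are both exceeded: 1 + 0 + 1 + 10 + 20 + 10 = 42.
By inclusion–exclusion the count is 560 − 506 + 42 = 96.

96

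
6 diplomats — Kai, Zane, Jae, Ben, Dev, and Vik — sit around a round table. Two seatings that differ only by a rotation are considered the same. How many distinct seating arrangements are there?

120

Around a circle, 6 distinct people have 6!/6 = (5)! = 120 rotationally distinct seatings.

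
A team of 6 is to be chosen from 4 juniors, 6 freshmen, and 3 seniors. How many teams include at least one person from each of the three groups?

1416

With no constraint there are C(13,6) = 1716 possible selections.
Selections missing a whole group: no juniors → C(9,6) = 84; no freshmen → C(7,6) = 7; no seniors → C(10,6) = 210.
Add back selections omitting two groups (i.e. drawn from a single group): C(4,6) + C(6,6) + C(3,6) = 1.
By inclusion–exclusion: 1716 − 301 + 1 = 1416.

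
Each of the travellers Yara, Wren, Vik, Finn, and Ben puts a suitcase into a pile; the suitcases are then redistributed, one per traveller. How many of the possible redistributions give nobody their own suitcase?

44

Let Aᵢ be the assignments in which traveller i gets their own suitcase. We want the size of the complement of A₁∪…∪A_5.
By inclusion–exclusion this is Σ_{j=0}^{5} (−1)^j C(5,j)·(5−j)!.
Computing: 120 − 120 + 60 − 20 + 5 − 1 = 44.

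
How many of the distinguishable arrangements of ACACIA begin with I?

10

Fix I in the first position and arrange the remaining 5 letters.
Those 5 letters have A appearing 3 times and C appearing twice, giving (5)!/(3!·2!) = 10.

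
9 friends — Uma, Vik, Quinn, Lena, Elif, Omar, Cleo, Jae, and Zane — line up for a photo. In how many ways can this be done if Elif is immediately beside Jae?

Glue Elif and Jae into one block (2 internal orders), leaving 8 units to arrange in a row.
So the count is 2·(8)! = 80640.

80640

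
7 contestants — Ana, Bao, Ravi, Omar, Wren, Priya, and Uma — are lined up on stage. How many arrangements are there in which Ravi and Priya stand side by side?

Glue Ravi and Priya into one block (2 internal orders), leaving 6 units to arrange in a row.
That gives 2 × 6! = 2 × 720 = 1440.

1440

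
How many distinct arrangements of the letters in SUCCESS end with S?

180

Fix S in the last position and arrange the remaining 6 letters.
Those 6 letters have C appearing twice and S appearing twice, giving (6)!/(2!·2!) = 180.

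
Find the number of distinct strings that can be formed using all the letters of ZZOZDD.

60

ZZOZDD has 6 letters with D appearing twice and Z appearing 3 times.
The number of distinct arrangements is 6!/(3!·2!) = 720/12 = 60.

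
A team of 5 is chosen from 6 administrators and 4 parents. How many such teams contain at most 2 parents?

186

Split by how many parents are chosen (0 through 2).
Sum: C(4,0)·C(6,5) + C(4,1)·C(6,4) + C(4,2)·C(6,3) = 6 + 60 + 120 = 186.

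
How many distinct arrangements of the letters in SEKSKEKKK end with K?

420

Fix K in the last position and arrange the remaining 8 letters.
Those 8 letters have E appearing twice, K appearing 4 times, and S appearing twice, giving (8)!/(4!·2!·2!) = 420.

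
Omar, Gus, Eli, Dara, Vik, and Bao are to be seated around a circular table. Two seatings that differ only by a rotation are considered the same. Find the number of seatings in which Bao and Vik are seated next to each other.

48

Glue Bao and Vik into a block (2 internal orders). Seating 5 units around a circle gives (4)! arrangements.
So 2 × (4)! = 2 × 24 = 48.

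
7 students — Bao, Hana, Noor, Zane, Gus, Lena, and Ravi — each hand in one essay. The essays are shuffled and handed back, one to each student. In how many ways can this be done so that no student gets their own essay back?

Count assignments avoiding every fixed point. For any j of the 7 students fixed to their own essay, the other 7−j can be arranged in (7−j)! ways.
By inclusion–exclusion this is Σ_{j=0}^{7} (−1)^j C(7,j)·(7−j)!.
Computing: 5040 − 5040 + 2520 − 840 + 210 − 42 + 7 − 1 = 1854.

1854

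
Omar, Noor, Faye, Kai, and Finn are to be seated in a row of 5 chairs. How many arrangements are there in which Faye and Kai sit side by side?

Place the 3 others and the Faye-Kai pair as 4 objects in a line; the pair has 2 internal arrangements.
That gives 2 × 4! = 2 × 24 = 48.

48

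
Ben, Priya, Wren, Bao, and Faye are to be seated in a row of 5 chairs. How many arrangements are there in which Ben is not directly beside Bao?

Of the 5! = 120 arrangements, those with Ben and Bao adjacent number 2 × 4! = 48 (treat the pair as a block with 2 internal orders).
Complementary counting: 120 − 48 = 72.

72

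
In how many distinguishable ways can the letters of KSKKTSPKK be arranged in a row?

The 9 letters of KSKKTSPKK have repeats: K appearing 5 times and S appearing twice.
The number of distinct arrangements is 9!/(5!·2!) = 362880/240 = 1512.

1512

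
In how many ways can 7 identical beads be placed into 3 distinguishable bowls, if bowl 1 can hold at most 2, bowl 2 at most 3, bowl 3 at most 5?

9

Ignoring the caps, the number of non-negative solutions to x_1+…+x_3 = 7 is C(9,2) = 36.
Subtract solutions that violate a single cap (substitute x_i' = x_i − (cap_i+1)): x_1 ≥ 3 gives C(6,2) = 15; x_2 ≥ 4 gives C(5,2) = 10; x_3 ≥ 6 gives C(3,2) = 3. Together 28.
Add back pairs where two caps are both exceeded: 1 + 0 + 0 = 1.
By inclusion–exclusion the count is 36 − 28 + 1 = 9.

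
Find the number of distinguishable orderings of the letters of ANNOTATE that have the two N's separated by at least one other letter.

Total arrangements of ANNOTATE: 8!/(2!·2!·2!) = 5040.
If the two N's are adjacent, glue them into one block, leaving 7 items to arrange: (7)!/(2!·2!) = 1260 ways.
Subtracting, 5040 − 1260 = 3780 arrangements keep the N's apart.

3780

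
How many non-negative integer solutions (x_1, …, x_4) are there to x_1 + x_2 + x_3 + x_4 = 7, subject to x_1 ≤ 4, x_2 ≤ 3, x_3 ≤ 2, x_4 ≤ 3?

37

Without the upper bounds there are C(10,3) = 120 ways to split 7 among 4 variables.
Subtract solutions that violate a single cap (substitute x_i' = x_i − (cap_i+1)): x_1 ≥ 5 gives C(5,3) = 10; x_2 ≥ 4 gives C(6,3) = 20; x_3 ≥ 3 gives C(7,3) = 35; x_4 ≥ 4 gives C(6,3) = 20. Together 85.
Add back pairs where two caps are both exceeded: 0 + 0 + 0 + 1 + 0 + 1 = 2.
By inclusion–exclusion the count is 120 − 85 + 2 = 37.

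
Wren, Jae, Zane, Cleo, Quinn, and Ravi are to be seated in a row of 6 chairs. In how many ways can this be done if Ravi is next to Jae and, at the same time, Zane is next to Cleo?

Treat {Ravi,Jae} as one block (2 orders) and {Zane,Cleo} as another (2 orders).
That leaves 4 units to arrange: 2 × 2 × 4! = 4 × 24 = 96.

96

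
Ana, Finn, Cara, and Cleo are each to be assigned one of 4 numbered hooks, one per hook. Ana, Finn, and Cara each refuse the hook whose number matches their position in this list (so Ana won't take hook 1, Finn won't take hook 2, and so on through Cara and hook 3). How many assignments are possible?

Let Aᵢ (for i ∈ {1, 2, 3}) be the placements that put person i in their forbidden hook. Any j of these fix j positions, leaving (4−j)! ways to fill the rest, and there are C(3,j) ways to pick which j.
By inclusion–exclusion, the number of valid placements is Σ_{j=0}^{3} (−1)^j C(3,j)·(4−j)!.
Computing: 24 − 18 + 6 − 1 = 11.

11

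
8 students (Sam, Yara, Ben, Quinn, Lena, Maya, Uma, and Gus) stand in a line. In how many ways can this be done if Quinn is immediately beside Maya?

10080

Glue Quinn and Maya into one block (2 internal orders), leaving 7 units to arrange in a row.
So the count is 2·(7)! = 10080.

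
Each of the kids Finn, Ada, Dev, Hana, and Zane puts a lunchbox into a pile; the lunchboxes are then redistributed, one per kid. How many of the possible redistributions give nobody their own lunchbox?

Let Aᵢ be the assignments in which kid i gets their own lunchbox. We want the size of the complement of A₁∪…∪A_5.
By inclusion–exclusion this is Σ_{j=0}^{5} (−1)^j C(5,j)·(5−j)!.
Computing: 120 − 120 + 60 − 20 + 5 − 1 = 44.

44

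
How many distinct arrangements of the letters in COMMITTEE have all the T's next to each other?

10080

Treat the 2 copies of T as a single block. The multiset to arrange is then {TT, C, E, E, I, M, M, O}, 8 items in all.
That gives (8)!/(2!·2!) = 10080 arrangements.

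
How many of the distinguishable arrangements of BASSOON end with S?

With the last slot taken by S, it remains to arrange the other 6 letters (BASOON).
Those 6 letters have O appearing twice, giving (6)!/(2!) = 360.

360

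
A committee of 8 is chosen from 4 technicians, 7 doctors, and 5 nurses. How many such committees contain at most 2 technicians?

9207

Split by how many technicians are chosen (0 through 2).
Sum: C(4,0)·C(12,8) + C(4,1)·C(12,7) + C(4,2)·C(12,6) = 495 + 3168 + 5544 = 9207.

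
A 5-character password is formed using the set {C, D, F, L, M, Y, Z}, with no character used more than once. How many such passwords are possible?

With no repetition, fill the 5 characters in order: 7 choices, then 6, down to 3.
7 × 6 × 5 × 4 × 3 = 2520.

2520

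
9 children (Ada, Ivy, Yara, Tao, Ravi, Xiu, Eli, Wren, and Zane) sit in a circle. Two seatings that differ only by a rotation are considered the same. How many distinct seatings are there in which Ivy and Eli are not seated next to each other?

30240

Without the restriction there are (8)! = 40320 seatings.
Those with Ivy next to Eli: fuse the pair into one unit and seat 8 units around a circle — 2·(7)! = 10080.
Subtracting, 40320 − 10080 = 30240.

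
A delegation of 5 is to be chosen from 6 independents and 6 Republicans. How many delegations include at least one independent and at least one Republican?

Unrestricted: C(12,5) = 792 ways to pick any 5 of the 12.
Subtract selections that omit an entire group: no independents → C(6,5) = 6; no Republicans → C(6,5) = 6.
Both groups omitted at once is impossible, so 792 − 12 = 780.

780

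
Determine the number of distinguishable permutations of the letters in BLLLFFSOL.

7560

The 9 letters of BLLLFFSOL have repeats: F appearing twice and L appearing 4 times.
Dividing 9! = 362880 by 4!·2! = 48 for the repeated letters gives 7560.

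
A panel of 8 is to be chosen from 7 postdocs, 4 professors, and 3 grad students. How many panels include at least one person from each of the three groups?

With no constraint there are C(14,8) = 3003 possible selections.
Subtract selections that omit an entire group: no postdocs → C(7,8) = 0; no professors → C(10,8) = 45; no grad students → C(11,8) = 165.
Add back selections omitting two groups (i.e. drawn from a single group): C(7,8) + C(4,8) + C(3,8) = 0.
By inclusion–exclusion: 3003 − 210 + 0 = 2793.

2793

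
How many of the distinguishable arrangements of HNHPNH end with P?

10

With the last slot taken by P, it remains to arrange the other 5 letters (HNHNH).
Those 5 letters have H appearing 3 times and N appearing twice, giving (5)!/(3!·2!) = 10.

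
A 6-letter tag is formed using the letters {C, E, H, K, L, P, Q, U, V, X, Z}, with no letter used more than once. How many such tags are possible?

332640

With no repetition, fill the 6 letters in order: 11 choices, then 10, down to 6.
11 × 10 × 9 × 8 × 7 × 6 = 332640.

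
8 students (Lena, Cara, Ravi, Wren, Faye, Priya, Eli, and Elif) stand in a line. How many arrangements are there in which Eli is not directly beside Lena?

30240

Of the 8! = 40320 arrangements, those with Eli and Lena adjacent number 2 × 7! = 10080 (treat the pair as a block with 2 internal orders).
Complementary counting: 40320 − 10080 = 30240.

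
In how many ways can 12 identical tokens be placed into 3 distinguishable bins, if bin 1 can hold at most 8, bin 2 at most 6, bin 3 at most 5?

Ignoring the caps, the number of non-negative solutions to x_1+…+x_3 = 12 is C(14,2) = 91.
Subtract solutions that violate a single cap (substitute x_i' = x_i − (cap_i+1)): x_1 ≥ 9 gives C(5,2) = 10; x_2 ≥ 7 gives C(7,2) = 21; x_3 ≥ 6 gives C(8,2) = 28. Together 59.
No two caps can be exceeded simultaneously, so the pair terms are all 0.
By inclusion–exclusion the count is 91 − 59 + 0 = 32.

32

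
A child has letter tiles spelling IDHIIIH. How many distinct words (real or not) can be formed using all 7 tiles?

Letter multiplicities in IDHIIIH: D×1, H×2, I×4.
Dividing 7! = 5040 by 4!·2! = 48 for the repeated letters gives 105.

105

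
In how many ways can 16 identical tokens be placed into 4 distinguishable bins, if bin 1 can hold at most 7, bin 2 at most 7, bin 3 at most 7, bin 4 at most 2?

85

Without the upper bounds there are C(19,3) = 969 ways to split 16 among 4 bins.
Subtract solutions that violate a single cap (substitute x_i' = x_i − (cap_i+1)): x_1 ≥ 8 gives C(11,3) = 165; x_2 ≥ 8 gives C(11,3) = 165; x_3 ≥ 8 gives C(11,3) = 165; x_4 ≥ 3 gives C(16,3) = 560. Together 1055.
Add back pairs where two caps are both exceeded: 1 + 1 + 56 + 1 + 56 + 56 = 171.
By inclusion–exclusion the count is 969 − 1055 + 171 = 85.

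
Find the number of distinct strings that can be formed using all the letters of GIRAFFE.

GIRAFFE has 7 letters with F appearing twice.
So there are 7! / (2!) = 2520 distinguishable arrangements.

2520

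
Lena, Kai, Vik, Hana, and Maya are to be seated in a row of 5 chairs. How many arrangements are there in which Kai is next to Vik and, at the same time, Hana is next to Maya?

24

Treat {Kai,Vik} as one block (2 orders) and {Hana,Maya} as another (2 orders).
That leaves 3 units to arrange: 2 × 2 × 3! = 4 × 6 = 24.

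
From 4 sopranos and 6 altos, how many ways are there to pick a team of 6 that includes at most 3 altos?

95

Split by how many altos are chosen (0 through 3).
Sum: C(6,0)·C(4,6) + C(6,1)·C(4,5) + C(6,2)·C(4,4) + C(6,3)·C(4,3) = 0 + 0 + 15 + 80 = 95.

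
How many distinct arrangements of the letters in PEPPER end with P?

30

Fix P in the last position and arrange the remaining 5 letters.
Those 5 letters have E appearing twice and P appearing twice, giving (5)!/(2!·2!) = 30.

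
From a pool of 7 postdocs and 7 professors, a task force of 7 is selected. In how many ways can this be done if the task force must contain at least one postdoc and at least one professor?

With no constraint there are C(14,7) = 3432 possible selections.
Selections missing a whole group: no postdocs → C(7,7) = 1; no professors → C(7,7) = 1.
Both groups omitted at once is impossible, so 3432 − 2 = 3430.

3430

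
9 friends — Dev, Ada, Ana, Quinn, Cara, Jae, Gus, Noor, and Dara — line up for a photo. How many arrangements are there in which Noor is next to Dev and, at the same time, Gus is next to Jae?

20160

Treat {Noor,Dev} as one block (2 orders) and {Gus,Jae} as another (2 orders).
That leaves 7 units to arrange: 2 × 2 × 7! = 4 × 5040 = 20160.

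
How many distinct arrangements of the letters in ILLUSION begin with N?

1260

Fix N in the first position and arrange the remaining 7 letters.
Those 7 letters have I appearing twice and L appearing twice, giving (7)!/(2!·2!) = 1260.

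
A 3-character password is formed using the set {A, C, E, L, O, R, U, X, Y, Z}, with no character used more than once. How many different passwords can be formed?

720

This is a permutation of 3 out of 10: P(10,3) = 10!/7!.
That product is 10 × 9 × 8 = 720.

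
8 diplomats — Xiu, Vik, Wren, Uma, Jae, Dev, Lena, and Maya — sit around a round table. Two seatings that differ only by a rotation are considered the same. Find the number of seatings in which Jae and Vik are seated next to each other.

Treat {Jae, Vik} as one unit (2 internal orders) and seat the resulting 7 units around the table: (6)! circular arrangements.
So 2 × (6)! = 2 × 720 = 1440.

1440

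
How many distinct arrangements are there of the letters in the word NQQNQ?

10

NQQNQ has 5 letters with N appearing twice and Q appearing 3 times.
The number of distinct arrangements is 5!/(3!·2!) = 120/12 = 10.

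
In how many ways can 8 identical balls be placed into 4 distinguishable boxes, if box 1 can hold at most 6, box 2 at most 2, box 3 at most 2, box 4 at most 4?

41

Without the upper bounds there are C(11,3) = 165 ways to split 8 among 4 boxes.
Subtract solutions that violate a single cap (substitute x_i' = x_i − (cap_i+1)): x_1 ≥ 7 gives C(4,3) = 4; x_2 ≥ 3 gives C(8,3) = 56; x_3 ≥ 3 gives C(8,3) = 56; x_4 ≥ 5 gives C(6,3) = 20. Together 136.
Add back pairs where two caps are both exceeded: 0 + 0 + 0 + 10 + 1 + 1 = 12.
By inclusion–exclusion the count is 165 − 136 + 12 = 41.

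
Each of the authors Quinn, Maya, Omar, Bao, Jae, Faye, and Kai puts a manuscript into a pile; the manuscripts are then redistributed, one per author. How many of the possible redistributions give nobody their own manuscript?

Count assignments avoiding every fixed point. For any j of the 7 authors fixed to their own manuscript, the other 7−j can be arranged in (7−j)! ways.
By inclusion–exclusion this is Σ_{j=0}^{7} (−1)^j C(7,j)·(7−j)!.
Computing: 5040 − 5040 + 2520 − 840 + 210 − 42 + 7 − 1 = 1854.

1854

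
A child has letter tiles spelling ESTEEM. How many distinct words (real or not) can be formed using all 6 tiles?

Letter multiplicities in ESTEEM: E×3, M×1, S×1, T×1.
The number of distinct arrangements is 6!/(3!) = 720/6 = 120.

120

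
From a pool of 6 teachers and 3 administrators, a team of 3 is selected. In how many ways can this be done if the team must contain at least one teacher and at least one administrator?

Unrestricted: C(9,3) = 84 ways to pick any 3 of the 9.
Selections missing a whole group: no teachers → C(3,3) = 1; no administrators → C(6,3) = 20.
Both groups omitted at once is impossible, so 84 − 21 = 63.

63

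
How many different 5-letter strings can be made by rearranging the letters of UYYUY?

The 5 letters of UYYUY have repeats: U appearing twice and Y appearing 3 times.
So there are 5! / (3!·2!) = 10 distinguishable arrangements.

10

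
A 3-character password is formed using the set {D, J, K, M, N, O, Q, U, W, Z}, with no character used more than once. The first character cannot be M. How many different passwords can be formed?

The first character has 10−1 = 9 choices (anything except M).
The remaining 2 characters are filled from the other 9 symbols without repetition: 9 × 8 = 72.
Total: 9 × 72 = 648.

648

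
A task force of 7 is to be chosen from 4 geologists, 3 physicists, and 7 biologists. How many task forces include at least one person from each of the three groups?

Unrestricted: C(14,7) = 3432 ways to pick any 7 of the 14.
Selections missing a whole group: no geologists → C(10,7) = 120; no physicists → C(11,7) = 330; no biologists → C(7,7) = 1.
Add back selections omitting two groups (i.e. drawn from a single group): C(4,7) + C(3,7) + C(7,7) = 1.
By inclusion–exclusion: 3432 − 451 + 1 = 2982.

2982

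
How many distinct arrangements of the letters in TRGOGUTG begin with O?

Fix O in the first position and arrange the remaining 7 letters.
Those 7 letters have G appearing 3 times and T appearing twice, giving (7)!/(3!·2!) = 420.

420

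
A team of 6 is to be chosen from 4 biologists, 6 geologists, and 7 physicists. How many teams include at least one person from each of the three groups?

Unrestricted: C(17,6) = 12376 ways to pick any 6 of the 17.
Subtract selections that omit an entire group: no biologists → C(13,6) = 1716; no geologists → C(11,6) = 462; no physicists → C(10,6) = 210.
Add back selections omitting two groups (i.e. drawn from a single group): C(4,6) + C(6,6) + C(7,6) = 8.
By inclusion–exclusion: 12376 − 2388 + 8 = 9996.

9996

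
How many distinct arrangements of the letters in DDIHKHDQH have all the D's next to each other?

840

Treat the 3 copies of D as a single block. The multiset to arrange is then {DDD, H, H, H, I, K, Q}, 7 items in all.
That gives (7)!/(3!) = 840 arrangements.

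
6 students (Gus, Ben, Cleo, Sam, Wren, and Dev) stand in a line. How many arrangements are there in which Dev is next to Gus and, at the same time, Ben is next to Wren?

Treat {Dev,Gus} as one block (2 orders) and {Ben,Wren} as another (2 orders).
That leaves 4 units to arrange: 2 × 2 × 4! = 4 × 24 = 96.

96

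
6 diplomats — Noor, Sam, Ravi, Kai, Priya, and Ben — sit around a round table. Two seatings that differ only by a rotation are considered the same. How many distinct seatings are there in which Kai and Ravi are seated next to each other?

Treat {Kai, Ravi} as one unit (2 internal orders) and seat the resulting 5 units around the table: (4)! circular arrangements.
So 2 × (4)! = 2 × 24 = 48.

48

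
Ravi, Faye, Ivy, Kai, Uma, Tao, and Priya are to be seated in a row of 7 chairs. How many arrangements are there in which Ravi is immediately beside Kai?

1440

Treat {Ravi, Kai} as a single unit. There are 6 units to order, and the pair itself can be ordered 2 ways.
That gives 2 × 6! = 2 × 720 = 1440.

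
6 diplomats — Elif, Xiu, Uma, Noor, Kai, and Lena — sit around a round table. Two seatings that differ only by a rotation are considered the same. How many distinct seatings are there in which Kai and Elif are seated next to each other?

48

Treat {Kai, Elif} as one unit (2 internal orders) and seat the resulting 5 units around the table: (4)! circular arrangements.
So 2 × (4)! = 2 × 24 = 48.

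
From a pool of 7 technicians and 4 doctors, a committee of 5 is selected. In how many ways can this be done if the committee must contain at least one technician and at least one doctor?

Unrestricted: C(11,5) = 462 ways to pick any 5 of the 11.
Selections missing a whole group: no technicians → C(4,5) = 0; no doctors → C(7,5) = 21.
Both groups omitted at once is impossible, so 462 − 21 = 441.

441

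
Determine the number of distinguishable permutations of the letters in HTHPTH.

60

Letter multiplicities in HTHPTH: H×3, P×1, T×2.
Dividing 6! = 720 by 3!·2! = 12 for the repeated letters gives 60.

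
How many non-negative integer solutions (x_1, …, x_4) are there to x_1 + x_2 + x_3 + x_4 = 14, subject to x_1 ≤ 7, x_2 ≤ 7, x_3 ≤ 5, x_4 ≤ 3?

By stars and bars, unrestricted non-negative solutions to x_1+…+x_4 = 14 number C(14+3,3) = 680.
Subtract solutions that violate a single cap (substitute x_i' = x_i − (cap_i+1)): x_1 ≥ 8 gives C(9,3) = 84; x_2 ≥ 8 gives C(9,3) = 84; x_3 ≥ 6 gives C(11,3) = 165; x_4 ≥ 4 gives C(13,3) = 286. Together 619.
Add back pairs where two caps are both exceeded: 0 + 1 + 10 + 1 + 10 + 35 = 57.
By inclusion–exclusion the count is 680 − 619 + 57 = 118.

118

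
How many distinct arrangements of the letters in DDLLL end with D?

4

With the last slot taken by D, it remains to arrange the other 4 letters (DLLL).
Those 4 letters have L appearing 3 times, giving (4)!/(3!) = 4.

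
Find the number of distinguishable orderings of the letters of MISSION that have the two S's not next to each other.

900

Total arrangements of MISSION: 7!/(2!·2!) = 1260.
Arrangements with the S's together: treat SS as one letter, giving (6)!/(2!) = 360.
Hence 1260 − 360 = 900.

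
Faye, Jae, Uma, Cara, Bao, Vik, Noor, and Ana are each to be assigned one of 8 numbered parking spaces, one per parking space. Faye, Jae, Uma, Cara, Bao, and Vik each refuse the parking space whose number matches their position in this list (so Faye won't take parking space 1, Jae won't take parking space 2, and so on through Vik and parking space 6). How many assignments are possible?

Let Aᵢ (for 1 ≤ i ≤ 6) be the placements that put person i in their forbidden parking space. Any j of these fix j positions, leaving (8−j)! ways to fill the rest, and there are C(6,j) ways to pick which j.
By inclusion–exclusion, the number of valid placements is Σ_{j=0}^{6} (−1)^j C(6,j)·(8−j)!.
Computing: 40320 − 30240 + 10800 − 2400 + 360 − 36 + 2 = 18806.

18806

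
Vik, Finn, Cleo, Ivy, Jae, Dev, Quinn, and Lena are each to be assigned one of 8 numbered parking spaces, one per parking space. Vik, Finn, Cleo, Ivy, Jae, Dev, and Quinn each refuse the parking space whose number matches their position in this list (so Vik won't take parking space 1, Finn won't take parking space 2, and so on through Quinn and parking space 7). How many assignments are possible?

16687

Let Aᵢ (for 1 ≤ i ≤ 7) be the placements that put person i in their forbidden parking space. Any j of these fix j positions, leaving (8−j)! ways to fill the rest, and there are C(7,j) ways to pick which j.
By inclusion–exclusion, the number of valid placements is Σ_{j=0}^{7} (−1)^j C(7,j)·(8−j)!.
Computing: 40320 − 35280 + 15120 − 4200 + 840 − 126 + 14 − 1 = 16687.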